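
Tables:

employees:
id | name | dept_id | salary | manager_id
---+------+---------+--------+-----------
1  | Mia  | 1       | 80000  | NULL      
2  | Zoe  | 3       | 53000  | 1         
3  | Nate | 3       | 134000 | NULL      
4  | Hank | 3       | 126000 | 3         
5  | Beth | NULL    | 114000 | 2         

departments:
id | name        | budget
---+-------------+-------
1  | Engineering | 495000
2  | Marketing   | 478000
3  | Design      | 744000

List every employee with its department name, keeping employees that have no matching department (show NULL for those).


LEFT JOIN keeps every row from employees (the left table); where dept_id has no match in departments, the department columns become NULL. Walk through each employee:
  - employee 1 (Mia): dept_id=1 -> matches Engineering
  - employee 2 (Zoe): dept_id=3 -> matches Design
  - employee 3 (Nate): dept_id=3 -> matches Design
  - employee 4 (Hank): dept_id=3 -> matches Design
  - employee 5 (Beth): dept_id=NULL, no match -> kept with NULL
All 5 rows appear; 1 has NULL department.

SQL:
SELECT a.name, b.name AS department
FROM employees a
LEFT JOIN departments b ON a.dept_id = b.id

Result:
name | department 
-----+------------
Mia  | Engineering
Zoe  | Design     
Nate | Design     
Hank | Design     
Beth | NULL       


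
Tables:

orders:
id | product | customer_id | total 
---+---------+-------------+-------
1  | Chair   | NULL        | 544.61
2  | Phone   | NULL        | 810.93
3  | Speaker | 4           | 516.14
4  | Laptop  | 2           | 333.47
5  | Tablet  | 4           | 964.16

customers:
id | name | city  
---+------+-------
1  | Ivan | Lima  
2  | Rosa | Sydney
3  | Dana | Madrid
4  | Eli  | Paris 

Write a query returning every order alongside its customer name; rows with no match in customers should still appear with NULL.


LEFT JOIN keeps every row from orders (the left table); where customer_id has no match in customers, the customer columns become NULL. Walk through each order:
  - order 1 (Chair): customer_id=NULL, no match -> kept with NULL
  - order 2 (Phone): customer_id=NULL, no match -> kept with NULL
  - order 3 (Speaker): customer_id=4 -> matches Eli
  - order 4 (Laptop): customer_id=2 -> matches Rosa
  - order 5 (Tablet): customer_id=4 -> matches Eli
All 5 rows appear; 2 have NULL customer.

SQL:
SELECT a.product, b.name AS customer
FROM orders a
LEFT JOIN customers b ON a.customer_id = b.id

Result:
product | customer
--------+---------
Chair   | NULL    
Phone   | NULL    
Speaker | Eli     
Laptop  | Rosa    
Tablet  | Eli     


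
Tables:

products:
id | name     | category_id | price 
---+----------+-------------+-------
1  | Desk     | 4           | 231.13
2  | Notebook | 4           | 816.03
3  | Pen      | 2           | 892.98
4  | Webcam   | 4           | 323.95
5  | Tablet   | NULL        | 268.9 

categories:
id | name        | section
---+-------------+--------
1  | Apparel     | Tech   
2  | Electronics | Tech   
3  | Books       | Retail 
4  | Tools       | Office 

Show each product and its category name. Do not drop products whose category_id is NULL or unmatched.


LEFT JOIN keeps every row from products (the left table); where category_id has no match in categories, the category columns become NULL. Walk through each product:
  - product 1 (Desk): category_id=4 -> matches Tools
  - product 2 (Notebook): category_id=4 -> matches Tools
  - product 3 (Pen): category_id=2 -> matches Electronics
  - product 4 (Webcam): category_id=4 -> matches Tools
  - product 5 (Tablet): category_id=NULL, no match -> kept with NULL
All 5 rows appear; 1 has NULL category.

SQL:
SELECT a.name, b.name AS category
FROM products a
LEFT JOIN categories b ON a.category_id = b.id

Result:
name     | category   
---------+------------
Desk     | Tools      
Notebook | Tools      
Pen      | Electronics
Webcam   | Tools      
Tablet   | NULL       


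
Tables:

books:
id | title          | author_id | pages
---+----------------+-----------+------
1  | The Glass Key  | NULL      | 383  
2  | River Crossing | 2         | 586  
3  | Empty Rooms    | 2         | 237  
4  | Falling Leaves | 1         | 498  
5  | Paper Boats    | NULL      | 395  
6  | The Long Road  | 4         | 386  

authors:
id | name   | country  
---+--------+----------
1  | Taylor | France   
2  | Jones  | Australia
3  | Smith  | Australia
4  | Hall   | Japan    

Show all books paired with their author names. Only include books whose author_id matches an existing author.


INNER JOIN keeps only books rows whose author_id matches an id in authors. Walk through each book:
  - book 1 (The Glass Key): author_id=NULL, no match -> dropped
  - book 2 (River Crossing): author_id=2 -> matches Jones
  - book 3 (Empty Rooms): author_id=2 -> matches Jones
  - book 4 (Falling Leaves): author_id=1 -> matches Taylor
  - book 5 (Paper Boats): author_id=NULL, no match -> dropped
  - book 6 (The Long Road): author_id=4 -> matches Hall
So 2 of 6 rows are dropped.

SQL:
SELECT a.title, b.name AS author
FROM books a
INNER JOIN authors b ON a.author_id = b.id

Result:
title          | author
---------------+-------
River Crossing | Jones 
Empty Rooms    | Jones 
Falling Leaves | Taylor
The Long Road  | Hall  


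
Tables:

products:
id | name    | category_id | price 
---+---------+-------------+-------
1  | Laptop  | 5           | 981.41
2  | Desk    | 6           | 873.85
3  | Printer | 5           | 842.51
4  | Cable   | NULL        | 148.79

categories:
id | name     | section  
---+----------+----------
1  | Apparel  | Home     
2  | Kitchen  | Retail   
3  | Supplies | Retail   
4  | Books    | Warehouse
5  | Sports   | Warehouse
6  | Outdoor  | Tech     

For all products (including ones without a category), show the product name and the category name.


LEFT JOIN keeps every row from products (the left table); where category_id has no match in categories, the category columns become NULL. Walk through each product:
  - product 1 (Laptop): category_id=5 -> matches Sports
  - product 2 (Desk): category_id=6 -> matches Outdoor
  - product 3 (Printer): category_id=5 -> matches Sports
  - product 4 (Cable): category_id=NULL, no match -> kept with NULL
All 4 rows appear; 1 has NULL category.

SQL:
SELECT a.name, b.name AS category
FROM products a
LEFT JOIN categories b ON a.category_id = b.id

Result:
name    | category
--------+---------
Laptop  | Sports  
Desk    | Outdoor 
Printer | Sports  
Cable   | NULL    


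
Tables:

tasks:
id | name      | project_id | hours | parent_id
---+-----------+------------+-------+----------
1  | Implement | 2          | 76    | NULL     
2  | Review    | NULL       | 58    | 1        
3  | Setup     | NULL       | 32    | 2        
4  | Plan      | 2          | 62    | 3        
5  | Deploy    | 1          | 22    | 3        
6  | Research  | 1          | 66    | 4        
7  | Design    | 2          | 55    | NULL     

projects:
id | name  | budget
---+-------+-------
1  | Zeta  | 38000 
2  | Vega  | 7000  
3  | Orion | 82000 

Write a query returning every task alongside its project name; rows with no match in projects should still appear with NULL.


LEFT JOIN keeps every row from tasks (the left table); where project_id has no match in projects, the project columns become NULL. Walk through each task:
  - task 1 (Implement): project_id=2 -> matches Vega
  - task 2 (Review): project_id=NULL, no match -> kept with NULL
  - task 3 (Setup): project_id=NULL, no match -> kept with NULL
  - task 4 (Plan): project_id=2 -> matches Vega
  - task 5 (Deploy): project_id=1 -> matches Zeta
  - task 6 (Research): project_id=1 -> matches Zeta
  - task 7 (Design): project_id=2 -> matches Vega
All 7 rows appear; 2 have NULL project.

SQL:
SELECT a.name, b.name AS project
FROM tasks a
LEFT JOIN projects b ON a.project_id = b.id

Result:
name      | project
----------+--------
Implement | Vega   
Review    | NULL   
Setup     | NULL   
Plan      | Vega   
Deploy    | Zeta   
Research  | Zeta   
Design    | Vega   


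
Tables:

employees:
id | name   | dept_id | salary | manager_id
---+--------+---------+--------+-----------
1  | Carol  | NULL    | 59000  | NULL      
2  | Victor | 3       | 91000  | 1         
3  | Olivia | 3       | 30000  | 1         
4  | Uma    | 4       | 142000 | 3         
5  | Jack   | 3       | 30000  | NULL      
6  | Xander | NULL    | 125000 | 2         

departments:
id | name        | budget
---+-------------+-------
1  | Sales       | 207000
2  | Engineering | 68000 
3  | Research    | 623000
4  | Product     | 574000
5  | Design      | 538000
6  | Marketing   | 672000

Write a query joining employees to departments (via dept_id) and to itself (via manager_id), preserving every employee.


Two LEFT JOINs from the same base table employees: one to departments via dept_id, one to employees itself via manager_id. Both are LEFT so every employee is preserved.
Match against departments:
  - employee 1 (Carol): dept_id=NULL, no match -> kept with NULL
  - employee 2 (Victor): dept_id=3 -> matches Research
  - employee 3 (Olivia): dept_id=3 -> matches Research
  - employee 4 (Uma): dept_id=4 -> matches Product
  - employee 5 (Jack): dept_id=3 -> matches Research
  - employee 6 (Xander): dept_id=NULL, no match -> kept with NULL
Match against employees (self):
  - employee 1 (Carol): manager_id=NULL -> NULL
  - employee 2 (Victor): manager_id=1 -> Carol
  - employee 3 (Olivia): manager_id=1 -> Carol
  - employee 4 (Uma): manager_id=3 -> Olivia
  - employee 5 (Jack): manager_id=NULL -> NULL
  - employee 6 (Xander): manager_id=2 -> Victor

SQL:
SELECT a.name, b.name AS department, c.name AS manager
FROM employees a
LEFT JOIN departments b ON a.dept_id = b.id
LEFT JOIN employees c ON a.manager_id = c.id

Result:
name   | department | manager
-------+------------+--------
Carol  | NULL       | NULL   
Victor | Research   | Carol  
Olivia | Research   | Carol  
Uma    | Product    | Olivia 
Jack   | Research   | NULL   
Xander | NULL       | Victor 


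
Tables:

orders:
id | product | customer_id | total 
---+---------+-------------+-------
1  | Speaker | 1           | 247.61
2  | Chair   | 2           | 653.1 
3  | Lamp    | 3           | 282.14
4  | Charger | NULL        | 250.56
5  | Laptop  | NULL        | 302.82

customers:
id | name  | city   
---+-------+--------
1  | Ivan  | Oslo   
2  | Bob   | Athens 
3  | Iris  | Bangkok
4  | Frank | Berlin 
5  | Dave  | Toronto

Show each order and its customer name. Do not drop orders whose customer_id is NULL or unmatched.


LEFT JOIN keeps every row from orders (the left table); where customer_id has no match in customers, the customer columns become NULL. Walk through each order:
  - order 1 (Speaker): customer_id=1 -> matches Ivan
  - order 2 (Chair): customer_id=2 -> matches Bob
  - order 3 (Lamp): customer_id=3 -> matches Iris
  - order 4 (Charger): customer_id=NULL, no match -> kept with NULL
  - order 5 (Laptop): customer_id=NULL, no match -> kept with NULL
All 5 rows appear; 2 have NULL customer.

SQL:
SELECT a.product, b.name AS customer
FROM orders a
LEFT JOIN customers b ON a.customer_id = b.id

Result:
product | customer
--------+---------
Speaker | Ivan    
Chair   | Bob     
Lamp    | Iris    
Charger | NULL    
Laptop  | NULL    


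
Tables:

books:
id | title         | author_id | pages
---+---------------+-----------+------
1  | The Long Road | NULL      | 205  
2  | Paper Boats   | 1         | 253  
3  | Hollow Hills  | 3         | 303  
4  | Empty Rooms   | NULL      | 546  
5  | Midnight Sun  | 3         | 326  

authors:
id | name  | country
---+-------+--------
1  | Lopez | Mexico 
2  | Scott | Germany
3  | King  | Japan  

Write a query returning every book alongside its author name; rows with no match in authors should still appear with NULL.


LEFT JOIN keeps every row from books (the left table); where author_id has no match in authors, the author columns become NULL. Walk through each book:
  - book 1 (The Long Road): author_id=NULL, no match -> kept with NULL
  - book 2 (Paper Boats): author_id=1 -> matches Lopez
  - book 3 (Hollow Hills): author_id=3 -> matches King
  - book 4 (Empty Rooms): author_id=NULL, no match -> kept with NULL
  - book 5 (Midnight Sun): author_id=3 -> matches King
All 5 rows appear; 2 have NULL author.

SQL:
SELECT a.title, b.name AS author
FROM books a
LEFT JOIN authors b ON a.author_id = b.id

Result:
title         | author
--------------+-------
The Long Road | NULL  
Paper Boats   | Lopez 
Hollow Hills  | King  
Empty Rooms   | NULL  
Midnight Sun  | King  


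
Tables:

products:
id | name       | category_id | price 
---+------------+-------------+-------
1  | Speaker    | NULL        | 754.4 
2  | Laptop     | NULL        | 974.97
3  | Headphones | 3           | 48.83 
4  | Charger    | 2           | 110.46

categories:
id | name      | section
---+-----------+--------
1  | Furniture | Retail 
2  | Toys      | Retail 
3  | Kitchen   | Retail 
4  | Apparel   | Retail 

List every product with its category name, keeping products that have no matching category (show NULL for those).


LEFT JOIN keeps every row from products (the left table); where category_id has no match in categories, the category columns become NULL. Walk through each product:
  - product 1 (Speaker): category_id=NULL, no match -> kept with NULL
  - product 2 (Laptop): category_id=NULL, no match -> kept with NULL
  - product 3 (Headphones): category_id=3 -> matches Kitchen
  - product 4 (Charger): category_id=2 -> matches Toys
All 4 rows appear; 2 have NULL category.

SQL:
SELECT a.name, b.name AS category
FROM products a
LEFT JOIN categories b ON a.category_id = b.id

Result:
name       | category
-----------+---------
Speaker    | NULL    
Laptop     | NULL    
Headphones | Kitchen 
Charger    | Toys    


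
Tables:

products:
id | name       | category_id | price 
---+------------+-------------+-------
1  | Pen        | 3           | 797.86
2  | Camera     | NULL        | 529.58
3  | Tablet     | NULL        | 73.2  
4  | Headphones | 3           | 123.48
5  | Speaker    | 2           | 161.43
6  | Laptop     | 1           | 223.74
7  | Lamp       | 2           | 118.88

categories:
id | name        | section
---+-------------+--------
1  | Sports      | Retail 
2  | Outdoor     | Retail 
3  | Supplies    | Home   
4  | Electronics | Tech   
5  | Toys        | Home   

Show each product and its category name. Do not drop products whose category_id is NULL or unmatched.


LEFT JOIN keeps every row from products (the left table); where category_id has no match in categories, the category columns become NULL. Walk through each product:
  - product 1 (Pen): category_id=3 -> matches Supplies
  - product 2 (Camera): category_id=NULL, no match -> kept with NULL
  - product 3 (Tablet): category_id=NULL, no match -> kept with NULL
  - product 4 (Headphones): category_id=3 -> matches Supplies
  - product 5 (Speaker): category_id=2 -> matches Outdoor
  - product 6 (Laptop): category_id=1 -> matches Sports
  - product 7 (Lamp): category_id=2 -> matches Outdoor
All 7 rows appear; 2 have NULL category.

SQL:
SELECT a.name, b.name AS category
FROM products a
LEFT JOIN categories b ON a.category_id = b.id

Result:
name       | category
-----------+---------
Pen        | Supplies
Camera     | NULL    
Tablet     | NULL    
Headphones | Supplies
Speaker    | Outdoor 
Laptop     | Sports  
Lamp       | Outdoor 


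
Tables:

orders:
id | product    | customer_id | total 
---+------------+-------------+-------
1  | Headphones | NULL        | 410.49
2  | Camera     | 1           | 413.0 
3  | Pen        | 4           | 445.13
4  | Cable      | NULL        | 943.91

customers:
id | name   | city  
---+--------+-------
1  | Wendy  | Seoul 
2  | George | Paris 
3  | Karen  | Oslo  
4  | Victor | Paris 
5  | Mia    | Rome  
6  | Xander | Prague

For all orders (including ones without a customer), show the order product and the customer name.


LEFT JOIN keeps every row from orders (the left table); where customer_id has no match in customers, the customer columns become NULL. Walk through each order:
  - order 1 (Headphones): customer_id=NULL, no match -> kept with NULL
  - order 2 (Camera): customer_id=1 -> matches Wendy
  - order 3 (Pen): customer_id=4 -> matches Victor
  - order 4 (Cable): customer_id=NULL, no match -> kept with NULL
All 4 rows appear; 2 have NULL customer.

SQL:
SELECT a.product, b.name AS customer
FROM orders a
LEFT JOIN customers b ON a.customer_id = b.id

Result:
product    | customer
-----------+---------
Headphones | NULL    
Camera     | Wendy   
Pen        | Victor  
Cable      | NULL    


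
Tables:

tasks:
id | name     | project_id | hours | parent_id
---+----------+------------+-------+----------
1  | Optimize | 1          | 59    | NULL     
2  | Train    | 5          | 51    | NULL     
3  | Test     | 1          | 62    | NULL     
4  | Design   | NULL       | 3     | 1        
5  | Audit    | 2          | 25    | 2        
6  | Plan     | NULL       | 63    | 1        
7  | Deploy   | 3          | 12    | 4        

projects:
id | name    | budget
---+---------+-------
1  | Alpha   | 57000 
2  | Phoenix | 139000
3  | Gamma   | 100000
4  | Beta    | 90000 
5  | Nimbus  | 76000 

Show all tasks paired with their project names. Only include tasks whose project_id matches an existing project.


INNER JOIN keeps only tasks rows whose project_id matches an id in projects. Walk through each task:
  - task 1 (Optimize): project_id=1 -> matches Alpha
  - task 2 (Train): project_id=5 -> matches Nimbus
  - task 3 (Test): project_id=1 -> matches Alpha
  - task 4 (Design): project_id=NULL, no match -> dropped
  - task 5 (Audit): project_id=2 -> matches Phoenix
  - task 6 (Plan): project_id=NULL, no match -> dropped
  - task 7 (Deploy): project_id=3 -> matches Gamma
So 2 of 7 rows are dropped.

SQL:
SELECT a.name, b.name AS project
FROM tasks a
INNER JOIN projects b ON a.project_id = b.id

Result:
name     | project
---------+--------
Optimize | Alpha  
Train    | Nimbus 
Test     | Alpha  
Audit    | Phoenix
Deploy   | Gamma  


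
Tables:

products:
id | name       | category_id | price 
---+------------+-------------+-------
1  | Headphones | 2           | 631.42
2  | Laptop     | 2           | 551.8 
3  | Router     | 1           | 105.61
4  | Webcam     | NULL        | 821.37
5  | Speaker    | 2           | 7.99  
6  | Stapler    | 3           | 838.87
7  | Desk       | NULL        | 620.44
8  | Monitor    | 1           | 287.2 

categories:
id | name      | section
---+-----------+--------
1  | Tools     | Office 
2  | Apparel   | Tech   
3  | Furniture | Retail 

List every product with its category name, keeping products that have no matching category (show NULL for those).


LEFT JOIN keeps every row from products (the left table); where category_id has no match in categories, the category columns become NULL. Walk through each product:
  - product 1 (Headphones): category_id=2 -> matches Apparel
  - product 2 (Laptop): category_id=2 -> matches Apparel
  - product 3 (Router): category_id=1 -> matches Tools
  - product 4 (Webcam): category_id=NULL, no match -> kept with NULL
  - product 5 (Speaker): category_id=2 -> matches Apparel
  - product 6 (Stapler): category_id=3 -> matches Furniture
  - product 7 (Desk): category_id=NULL, no match -> kept with NULL
  - product 8 (Monitor): category_id=1 -> matches Tools
All 8 rows appear; 2 have NULL category.

SQL:
SELECT a.name, b.name AS category
FROM products a
LEFT JOIN categories b ON a.category_id = b.id

Result:
name       | category 
-----------+----------
Headphones | Apparel  
Laptop     | Apparel  
Router     | Tools    
Webcam     | NULL     
Speaker    | Apparel  
Stapler    | Furniture
Desk       | NULL     
Monitor    | Tools    


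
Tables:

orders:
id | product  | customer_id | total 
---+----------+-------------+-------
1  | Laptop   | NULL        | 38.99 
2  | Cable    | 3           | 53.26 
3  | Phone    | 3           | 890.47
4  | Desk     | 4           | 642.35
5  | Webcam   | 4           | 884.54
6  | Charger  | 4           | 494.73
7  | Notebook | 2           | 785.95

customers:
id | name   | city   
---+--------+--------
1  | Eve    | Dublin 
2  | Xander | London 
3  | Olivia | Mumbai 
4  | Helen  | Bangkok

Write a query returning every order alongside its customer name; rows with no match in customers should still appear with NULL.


LEFT JOIN keeps every row from orders (the left table); where customer_id has no match in customers, the customer columns become NULL. Walk through each order:
  - order 1 (Laptop): customer_id=NULL, no match -> kept with NULL
  - order 2 (Cable): customer_id=3 -> matches Olivia
  - order 3 (Phone): customer_id=3 -> matches Olivia
  - order 4 (Desk): customer_id=4 -> matches Helen
  - order 5 (Webcam): customer_id=4 -> matches Helen
  - order 6 (Charger): customer_id=4 -> matches Helen
  - order 7 (Notebook): customer_id=2 -> matches Xander
All 7 rows appear; 1 has NULL customer.

SQL:
SELECT a.product, b.name AS customer
FROM orders a
LEFT JOIN customers b ON a.customer_id = b.id

Result:
product  | customer
---------+---------
Laptop   | NULL    
Cable    | Olivia  
Phone    | Olivia  
Desk     | Helen   
Webcam   | Helen   
Charger  | Helen   
Notebook | Xander  


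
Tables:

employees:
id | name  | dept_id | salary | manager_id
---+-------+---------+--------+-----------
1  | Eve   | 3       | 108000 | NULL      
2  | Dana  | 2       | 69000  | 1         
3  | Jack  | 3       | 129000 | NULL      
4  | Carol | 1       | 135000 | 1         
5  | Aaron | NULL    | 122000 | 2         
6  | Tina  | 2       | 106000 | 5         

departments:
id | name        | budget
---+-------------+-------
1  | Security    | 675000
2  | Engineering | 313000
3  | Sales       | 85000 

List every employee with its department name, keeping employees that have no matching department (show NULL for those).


LEFT JOIN keeps every row from employees (the left table); where dept_id has no match in departments, the department columns become NULL. Walk through each employee:
  - employee 1 (Eve): dept_id=3 -> matches Sales
  - employee 2 (Dana): dept_id=2 -> matches Engineering
  - employee 3 (Jack): dept_id=3 -> matches Sales
  - employee 4 (Carol): dept_id=1 -> matches Security
  - employee 5 (Aaron): dept_id=NULL, no match -> kept with NULL
  - employee 6 (Tina): dept_id=2 -> matches Engineering
All 6 rows appear; 1 has NULL department.

SQL:
SELECT a.name, b.name AS department
FROM employees a
LEFT JOIN departments b ON a.dept_id = b.id

Result:
name  | department 
------+------------
Eve   | Sales      
Dana  | Engineering
Jack  | Sales      
Carol | Security   
Aaron | NULL       
Tina  | Engineering


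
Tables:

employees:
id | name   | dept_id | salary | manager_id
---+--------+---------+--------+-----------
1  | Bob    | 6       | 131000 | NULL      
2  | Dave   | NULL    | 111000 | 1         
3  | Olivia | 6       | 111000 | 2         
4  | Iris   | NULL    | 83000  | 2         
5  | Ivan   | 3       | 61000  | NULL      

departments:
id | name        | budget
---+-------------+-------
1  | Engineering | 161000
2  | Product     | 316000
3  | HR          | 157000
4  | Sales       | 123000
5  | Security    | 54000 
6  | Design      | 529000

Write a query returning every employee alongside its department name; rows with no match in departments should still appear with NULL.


LEFT JOIN keeps every row from employees (the left table); where dept_id has no match in departments, the department columns become NULL. Walk through each employee:
  - employee 1 (Bob): dept_id=6 -> matches Design
  - employee 2 (Dave): dept_id=NULL, no match -> kept with NULL
  - employee 3 (Olivia): dept_id=6 -> matches Design
  - employee 4 (Iris): dept_id=NULL, no match -> kept with NULL
  - employee 5 (Ivan): dept_id=3 -> matches HR
All 5 rows appear; 2 have NULL department.

SQL:
SELECT a.name, b.name AS department
FROM employees a
LEFT JOIN departments b ON a.dept_id = b.id

Result:
name   | department
-------+-----------
Bob    | Design    
Dave   | NULL      
Olivia | Design    
Iris   | NULL      
Ivan   | HR        


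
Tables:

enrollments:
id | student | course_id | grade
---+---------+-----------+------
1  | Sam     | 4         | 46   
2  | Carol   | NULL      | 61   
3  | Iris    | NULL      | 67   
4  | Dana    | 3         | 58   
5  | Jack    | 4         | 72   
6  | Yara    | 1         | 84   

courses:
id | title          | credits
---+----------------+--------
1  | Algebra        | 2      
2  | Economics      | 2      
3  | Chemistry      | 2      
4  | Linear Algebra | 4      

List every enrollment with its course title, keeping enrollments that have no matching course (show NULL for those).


LEFT JOIN keeps every row from enrollments (the left table); where course_id has no match in courses, the course columns become NULL. Walk through each enrollment:
  - enrollment 1 (Sam): course_id=4 -> matches Linear Algebra
  - enrollment 2 (Carol): course_id=NULL, no match -> kept with NULL
  - enrollment 3 (Iris): course_id=NULL, no match -> kept with NULL
  - enrollment 4 (Dana): course_id=3 -> matches Chemistry
  - enrollment 5 (Jack): course_id=4 -> matches Linear Algebra
  - enrollment 6 (Yara): course_id=1 -> matches Algebra
All 6 rows appear; 2 have NULL course.

SQL:
SELECT a.student, b.title AS course
FROM enrollments a
LEFT JOIN courses b ON a.course_id = b.id

Result:
student | course        
--------+---------------
Sam     | Linear Algebra
Carol   | NULL          
Iris    | NULL          
Dana    | Chemistry     
Jack    | Linear Algebra
Yara    | Algebra       


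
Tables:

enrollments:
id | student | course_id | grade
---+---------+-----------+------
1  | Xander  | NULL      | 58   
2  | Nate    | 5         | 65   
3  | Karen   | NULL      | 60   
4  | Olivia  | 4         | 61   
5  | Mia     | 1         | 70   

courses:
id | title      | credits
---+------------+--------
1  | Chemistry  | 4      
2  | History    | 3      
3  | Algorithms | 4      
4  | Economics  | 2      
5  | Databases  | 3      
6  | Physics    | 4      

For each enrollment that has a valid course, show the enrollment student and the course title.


INNER JOIN keeps only enrollments rows whose course_id matches an id in courses. Walk through each enrollment:
  - enrollment 1 (Xander): course_id=NULL, no match -> dropped
  - enrollment 2 (Nate): course_id=5 -> matches Databases
  - enrollment 3 (Karen): course_id=NULL, no match -> dropped
  - enrollment 4 (Olivia): course_id=4 -> matches Economics
  - enrollment 5 (Mia): course_id=1 -> matches Chemistry
So 2 of 5 rows are dropped.

SQL:
SELECT a.student, b.title AS course
FROM enrollments a
INNER JOIN courses b ON a.course_id = b.id

Result:
student | course   
--------+----------
Nate    | Databases
Olivia  | Economics
Mia     | Chemistry


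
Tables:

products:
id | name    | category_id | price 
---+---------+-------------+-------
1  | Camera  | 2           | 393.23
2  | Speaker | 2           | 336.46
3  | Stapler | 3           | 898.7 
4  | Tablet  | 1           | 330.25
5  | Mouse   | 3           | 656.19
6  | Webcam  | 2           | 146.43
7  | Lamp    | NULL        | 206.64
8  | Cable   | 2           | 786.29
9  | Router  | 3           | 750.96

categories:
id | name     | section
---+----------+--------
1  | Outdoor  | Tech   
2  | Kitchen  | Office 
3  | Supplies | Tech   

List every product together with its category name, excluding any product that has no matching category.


INNER JOIN keeps only products rows whose category_id matches an id in categories. Walk through each product:
  - product 1 (Camera): category_id=2 -> matches Kitchen
  - product 2 (Speaker): category_id=2 -> matches Kitchen
  - product 3 (Stapler): category_id=3 -> matches Supplies
  - product 4 (Tablet): category_id=1 -> matches Outdoor
  - product 5 (Mouse): category_id=3 -> matches Supplies
  - product 6 (Webcam): category_id=2 -> matches Kitchen
  - product 7 (Lamp): category_id=NULL, no match -> dropped
  - product 8 (Cable): category_id=2 -> matches Kitchen
  - product 9 (Router): category_id=3 -> matches Supplies
So 1 of 9 rows is dropped.

SQL:
SELECT a.name, b.name AS category
FROM products a
INNER JOIN categories b ON a.category_id = b.id

Result:
name    | category
--------+---------
Camera  | Kitchen 
Speaker | Kitchen 
Stapler | Supplies
Tablet  | Outdoor 
Mouse   | Supplies
Webcam  | Kitchen 
Cable   | Kitchen 
Router  | Supplies


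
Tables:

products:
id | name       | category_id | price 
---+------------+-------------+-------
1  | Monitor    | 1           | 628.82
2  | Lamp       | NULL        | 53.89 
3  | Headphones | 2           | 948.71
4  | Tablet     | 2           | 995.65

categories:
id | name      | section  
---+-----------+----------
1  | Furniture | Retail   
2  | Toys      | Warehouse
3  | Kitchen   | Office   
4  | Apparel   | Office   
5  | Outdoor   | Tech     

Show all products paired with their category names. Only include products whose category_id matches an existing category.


INNER JOIN keeps only products rows whose category_id matches an id in categories. Walk through each product:
  - product 1 (Monitor): category_id=1 -> matches Furniture
  - product 2 (Lamp): category_id=NULL, no match -> dropped
  - product 3 (Headphones): category_id=2 -> matches Toys
  - product 4 (Tablet): category_id=2 -> matches Toys
So 1 of 4 rows is dropped.

SQL:
SELECT a.name, b.name AS category
FROM products a
INNER JOIN categories b ON a.category_id = b.id

Result:
name       | category 
-----------+----------
Monitor    | Furniture
Headphones | Toys     
Tablet     | Toys     


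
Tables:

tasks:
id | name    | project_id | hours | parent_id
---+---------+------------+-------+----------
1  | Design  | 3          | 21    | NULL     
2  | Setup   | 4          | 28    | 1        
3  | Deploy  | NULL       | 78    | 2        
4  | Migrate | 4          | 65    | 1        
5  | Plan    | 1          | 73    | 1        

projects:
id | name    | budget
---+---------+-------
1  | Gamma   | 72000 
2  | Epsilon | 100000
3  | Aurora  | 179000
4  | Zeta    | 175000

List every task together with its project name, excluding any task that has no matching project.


INNER JOIN keeps only tasks rows whose project_id matches an id in projects. Walk through each task:
  - task 1 (Design): project_id=3 -> matches Aurora
  - task 2 (Setup): project_id=4 -> matches Zeta
  - task 3 (Deploy): project_id=NULL, no match -> dropped
  - task 4 (Migrate): project_id=4 -> matches Zeta
  - task 5 (Plan): project_id=1 -> matches Gamma
So 1 of 5 rows is dropped.

SQL:
SELECT a.name, b.name AS project
FROM tasks a
INNER JOIN projects b ON a.project_id = b.id

Result:
name    | project
--------+--------
Design  | Aurora 
Setup   | Zeta   
Migrate | Zeta   
Plan    | Gamma  


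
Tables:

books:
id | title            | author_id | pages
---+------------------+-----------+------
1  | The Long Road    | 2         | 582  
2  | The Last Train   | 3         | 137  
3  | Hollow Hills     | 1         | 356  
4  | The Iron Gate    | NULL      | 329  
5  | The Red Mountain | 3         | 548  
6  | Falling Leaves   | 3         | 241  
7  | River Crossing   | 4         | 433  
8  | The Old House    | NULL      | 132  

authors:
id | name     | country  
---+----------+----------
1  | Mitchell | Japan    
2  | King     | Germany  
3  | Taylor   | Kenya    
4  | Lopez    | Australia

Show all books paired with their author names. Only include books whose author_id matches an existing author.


INNER JOIN keeps only books rows whose author_id matches an id in authors. Walk through each book:
  - book 1 (The Long Road): author_id=2 -> matches King
  - book 2 (The Last Train): author_id=3 -> matches Taylor
  - book 3 (Hollow Hills): author_id=1 -> matches Mitchell
  - book 4 (The Iron Gate): author_id=NULL, no match -> dropped
  - book 5 (The Red Mountain): author_id=3 -> matches Taylor
  - book 6 (Falling Leaves): author_id=3 -> matches Taylor
  - book 7 (River Crossing): author_id=4 -> matches Lopez
  - book 8 (The Old House): author_id=NULL, no match -> dropped
So 2 of 8 rows are dropped.

SQL:
SELECT a.title, b.name AS author
FROM books a
INNER JOIN authors b ON a.author_id = b.id

Result:
title            | author  
-----------------+---------
The Long Road    | King    
The Last Train   | Taylor  
Hollow Hills     | Mitchell
The Red Mountain | Taylor  
Falling Leaves   | Taylor  
River Crossing   | Lopez   


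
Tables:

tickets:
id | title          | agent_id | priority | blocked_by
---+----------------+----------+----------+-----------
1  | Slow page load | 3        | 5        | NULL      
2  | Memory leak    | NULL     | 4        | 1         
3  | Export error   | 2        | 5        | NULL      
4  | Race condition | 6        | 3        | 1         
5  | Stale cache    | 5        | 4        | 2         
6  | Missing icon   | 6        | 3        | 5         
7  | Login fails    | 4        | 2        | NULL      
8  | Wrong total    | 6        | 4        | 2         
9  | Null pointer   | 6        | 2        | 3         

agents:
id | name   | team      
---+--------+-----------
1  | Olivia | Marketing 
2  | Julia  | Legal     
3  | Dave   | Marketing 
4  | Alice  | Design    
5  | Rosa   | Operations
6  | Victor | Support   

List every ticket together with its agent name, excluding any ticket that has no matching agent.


INNER JOIN keeps only tickets rows whose agent_id matches an id in agents. Walk through each ticket:
  - ticket 1 (Slow page load): agent_id=3 -> matches Dave
  - ticket 2 (Memory leak): agent_id=NULL, no match -> dropped
  - ticket 3 (Export error): agent_id=2 -> matches Julia
  - ticket 4 (Race condition): agent_id=6 -> matches Victor
  - ticket 5 (Stale cache): agent_id=5 -> matches Rosa
  - ticket 6 (Missing icon): agent_id=6 -> matches Victor
  - ticket 7 (Login fails): agent_id=4 -> matches Alice
  - ticket 8 (Wrong total): agent_id=6 -> matches Victor
  - ticket 9 (Null pointer): agent_id=6 -> matches Victor
So 1 of 9 rows is dropped.

SQL:
SELECT a.title, b.name AS agent
FROM tickets a
INNER JOIN agents b ON a.agent_id = b.id

Result:
title          | agent 
---------------+-------
Slow page load | Dave  
Export error   | Julia 
Race condition | Victor
Stale cache    | Rosa  
Missing icon   | Victor
Login fails    | Alice 
Wrong total    | Victor
Null pointer   | Victor


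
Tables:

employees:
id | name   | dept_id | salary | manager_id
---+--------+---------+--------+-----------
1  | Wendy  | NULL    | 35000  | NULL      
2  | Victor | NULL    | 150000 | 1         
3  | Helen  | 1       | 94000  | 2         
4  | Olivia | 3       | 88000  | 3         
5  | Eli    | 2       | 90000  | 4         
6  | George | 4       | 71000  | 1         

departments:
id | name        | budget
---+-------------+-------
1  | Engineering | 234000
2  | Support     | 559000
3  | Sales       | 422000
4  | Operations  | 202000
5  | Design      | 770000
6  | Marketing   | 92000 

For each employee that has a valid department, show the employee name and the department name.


INNER JOIN keeps only employees rows whose dept_id matches an id in departments. Walk through each employee:
  - employee 1 (Wendy): dept_id=NULL, no match -> dropped
  - employee 2 (Victor): dept_id=NULL, no match -> dropped
  - employee 3 (Helen): dept_id=1 -> matches Engineering
  - employee 4 (Olivia): dept_id=3 -> matches Sales
  - employee 5 (Eli): dept_id=2 -> matches Support
  - employee 6 (George): dept_id=4 -> matches Operations
So 2 of 6 rows are dropped.

SQL:
SELECT a.name, b.name AS department
FROM employees a
INNER JOIN departments b ON a.dept_id = b.id

Result:
name   | department 
-------+------------
Helen  | Engineering
Olivia | Sales      
Eli    | Support    
George | Operations 


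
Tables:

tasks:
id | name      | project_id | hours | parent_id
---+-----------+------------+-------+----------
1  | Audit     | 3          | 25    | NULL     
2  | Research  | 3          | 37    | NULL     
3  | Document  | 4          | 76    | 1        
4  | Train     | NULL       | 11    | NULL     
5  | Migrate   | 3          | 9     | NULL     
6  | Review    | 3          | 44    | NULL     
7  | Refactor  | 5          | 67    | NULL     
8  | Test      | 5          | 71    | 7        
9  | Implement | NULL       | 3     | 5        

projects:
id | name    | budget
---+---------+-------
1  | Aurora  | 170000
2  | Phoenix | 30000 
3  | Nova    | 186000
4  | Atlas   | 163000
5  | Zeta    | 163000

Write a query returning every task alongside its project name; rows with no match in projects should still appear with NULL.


LEFT JOIN keeps every row from tasks (the left table); where project_id has no match in projects, the project columns become NULL. Walk through each task:
  - task 1 (Audit): project_id=3 -> matches Nova
  - task 2 (Research): project_id=3 -> matches Nova
  - task 3 (Document): project_id=4 -> matches Atlas
  - task 4 (Train): project_id=NULL, no match -> kept with NULL
  - task 5 (Migrate): project_id=3 -> matches Nova
  - task 6 (Review): project_id=3 -> matches Nova
  - task 7 (Refactor): project_id=5 -> matches Zeta
  - task 8 (Test): project_id=5 -> matches Zeta
  - task 9 (Implement): project_id=NULL, no match -> kept with NULL
All 9 rows appear; 2 have NULL project.

SQL:
SELECT a.name, b.name AS project
FROM tasks a
LEFT JOIN projects b ON a.project_id = b.id

Result:
name      | project
----------+--------
Audit     | Nova   
Research  | Nova   
Document  | Atlas  
Train     | NULL   
Migrate   | Nova   
Review    | Nova   
Refactor  | Zeta   
Test      | Zeta   
Implement | NULL   


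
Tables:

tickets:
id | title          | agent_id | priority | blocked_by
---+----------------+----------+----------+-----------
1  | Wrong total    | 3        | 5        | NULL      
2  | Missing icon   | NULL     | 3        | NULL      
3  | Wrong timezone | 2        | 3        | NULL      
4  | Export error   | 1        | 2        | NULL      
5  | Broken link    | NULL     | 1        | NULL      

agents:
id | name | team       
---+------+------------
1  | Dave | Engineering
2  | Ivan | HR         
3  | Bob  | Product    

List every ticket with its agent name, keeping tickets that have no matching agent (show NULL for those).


LEFT JOIN keeps every row from tickets (the left table); where agent_id has no match in agents, the agent columns become NULL. Walk through each ticket:
  - ticket 1 (Wrong total): agent_id=3 -> matches Bob
  - ticket 2 (Missing icon): agent_id=NULL, no match -> kept with NULL
  - ticket 3 (Wrong timezone): agent_id=2 -> matches Ivan
  - ticket 4 (Export error): agent_id=1 -> matches Dave
  - ticket 5 (Broken link): agent_id=NULL, no match -> kept with NULL
All 5 rows appear; 2 have NULL agent.

SQL:
SELECT a.title, b.name AS agent
FROM tickets a
LEFT JOIN agents b ON a.agent_id = b.id

Result:
title          | agent
---------------+------
Wrong total    | Bob  
Missing icon   | NULL 
Wrong timezone | Ivan 
Export error   | Dave 
Broken link    | NULL 


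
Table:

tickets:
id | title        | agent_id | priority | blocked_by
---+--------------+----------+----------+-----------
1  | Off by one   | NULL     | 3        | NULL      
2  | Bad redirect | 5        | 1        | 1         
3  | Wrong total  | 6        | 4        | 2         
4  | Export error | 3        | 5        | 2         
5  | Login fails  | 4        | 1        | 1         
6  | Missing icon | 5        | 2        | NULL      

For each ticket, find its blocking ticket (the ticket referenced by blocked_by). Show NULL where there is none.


This is a self-join: tickets is joined to a second copy of itself, matching each row's blocked_by to another row's id. Use LEFT JOIN so rows with blocked_by=NULL are kept.
  - ticket 1 (Off by one): blocked_by=NULL -> NULL
  - ticket 2 (Bad redirect): blocked_by=1 -> Off by one
  - ticket 3 (Wrong total): blocked_by=2 -> Bad redirect
  - ticket 4 (Export error): blocked_by=2 -> Bad redirect
  - ticket 5 (Login fails): blocked_by=1 -> Off by one
  - ticket 6 (Missing icon): blocked_by=NULL -> NULL

SQL:
SELECT a.title AS item, b.title AS blocked_by
FROM tickets a
LEFT JOIN tickets b ON a.blocked_by = b.id

Result:
item         | blocked_by  
-------------+-------------
Off by one   | NULL        
Bad redirect | Off by one  
Wrong total  | Bad redirect
Export error | Bad redirect
Login fails  | Off by one  
Missing icon | NULL        


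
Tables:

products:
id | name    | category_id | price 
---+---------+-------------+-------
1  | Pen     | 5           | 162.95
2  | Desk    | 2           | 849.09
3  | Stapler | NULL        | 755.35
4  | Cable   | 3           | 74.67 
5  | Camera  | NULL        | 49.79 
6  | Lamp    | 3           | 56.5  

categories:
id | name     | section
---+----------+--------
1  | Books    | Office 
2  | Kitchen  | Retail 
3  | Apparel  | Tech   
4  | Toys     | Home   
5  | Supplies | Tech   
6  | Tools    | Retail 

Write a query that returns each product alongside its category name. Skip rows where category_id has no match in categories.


INNER JOIN keeps only products rows whose category_id matches an id in categories. Walk through each product:
  - product 1 (Pen): category_id=5 -> matches Supplies
  - product 2 (Desk): category_id=2 -> matches Kitchen
  - product 3 (Stapler): category_id=NULL, no match -> dropped
  - product 4 (Cable): category_id=3 -> matches Apparel
  - product 5 (Camera): category_id=NULL, no match -> dropped
  - product 6 (Lamp): category_id=3 -> matches Apparel
So 2 of 6 rows are dropped.

SQL:
SELECT a.name, b.name AS category
FROM products a
INNER JOIN categories b ON a.category_id = b.id

Result:
name  | category
------+---------
Pen   | Supplies
Desk  | Kitchen 
Cable | Apparel 
Lamp  | Apparel 
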